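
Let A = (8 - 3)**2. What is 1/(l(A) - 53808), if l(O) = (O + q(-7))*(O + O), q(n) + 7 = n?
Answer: -1/53258 ≈ -1.8777e-5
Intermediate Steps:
A = 25 (A = 5**2 = 25)
q(n) = -7 + n
l(O) = 2*O*(-14 + O) (l(O) = (O + (-7 - 7))*(O + O) = (O - 14)*(2*O) = (-14 + O)*(2*O) = 2*O*(-14 + O))
1/(l(A) - 53808) = 1/(2*25*(-14 + 25) - 53808) = 1/(2*25*11 - 53808) = 1/(550 - 53808) = 1/(-53258) = -1/53258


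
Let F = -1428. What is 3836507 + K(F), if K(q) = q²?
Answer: 5875691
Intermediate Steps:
3836507 + K(F) = 3836507 + (-1428)² = 3836507 + 2039184 = 5875691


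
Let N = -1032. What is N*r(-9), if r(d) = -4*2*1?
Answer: 8256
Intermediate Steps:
r(d) = -8 (r(d) = -8*1 = -8)
N*r(-9) = -1032*(-8) = 8256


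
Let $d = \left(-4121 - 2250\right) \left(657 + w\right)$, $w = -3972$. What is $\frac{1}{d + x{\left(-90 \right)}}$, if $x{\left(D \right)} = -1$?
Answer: $\frac{1}{21119864} \approx 4.7349 \cdot 10^{-8}$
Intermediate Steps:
$d = 21119865$ ($d = \left(-4121 - 2250\right) \left(657 - 3972\right) = \left(-6371\right) \left(-3315\right) = 21119865$)
$\frac{1}{d + x{\left(-90 \right)}} = \frac{1}{21119865 - 1} = \frac{1}{21119864}$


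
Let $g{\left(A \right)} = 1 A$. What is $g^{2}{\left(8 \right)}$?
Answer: $64$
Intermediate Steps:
$g{\left(A \right)} = A$
$g^{2}{\left(8 \right)} = 8^{2} = 64$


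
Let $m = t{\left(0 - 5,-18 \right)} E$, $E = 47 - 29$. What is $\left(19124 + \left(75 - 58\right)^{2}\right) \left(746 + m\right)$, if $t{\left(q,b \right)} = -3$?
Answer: $13433796$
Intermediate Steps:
$E = 18$ ($E = 47 - 29 = 18$)
$m = -54$ ($m = \left(-3\right) 18 = -54$)
$\left(19124 + \left(75 - 58\right)^{2}\right) \left(746 + m\right) = \left(19124 + \left(75 - 58\right)^{2}\right) \left(746 - 54\right) = \left(19124 + 17^{2}\right) 692 = \left(19124 + 289\right) 692 = 19413 \cdot 692 = 13433796$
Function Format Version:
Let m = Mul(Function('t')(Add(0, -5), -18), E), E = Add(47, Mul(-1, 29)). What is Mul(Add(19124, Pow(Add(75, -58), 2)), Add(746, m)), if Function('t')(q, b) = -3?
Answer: 13433796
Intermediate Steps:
E = 18 (E = Add(47, -29) = 18)
m = -54 (m = Mul(-3, 18) = -54)
Mul(Add(19124, Pow(Add(75, -58), 2)), Add(746, m)) = Mul(Add(19124, Pow(Add(75, -58), 2)), Add(746, -54)) = Mul(Add(19124, Pow(17, 2)), 692) = Mul(Add(19124, 289), 692) = Mul(19413, 692) = 13433796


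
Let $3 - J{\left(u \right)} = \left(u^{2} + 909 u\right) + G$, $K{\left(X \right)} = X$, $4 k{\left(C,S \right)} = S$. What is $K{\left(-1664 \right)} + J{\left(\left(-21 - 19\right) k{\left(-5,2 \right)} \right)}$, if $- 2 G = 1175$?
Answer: $\frac{33413}{2} \approx 16707.0$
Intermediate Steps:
$G = - \frac{1175}{2}$ ($G = \left(- \frac{1}{2}\right) 1175 = - \frac{1175}{2} \approx -587.5$)
$k{\left(C,S \right)} = \frac{S}{4}$
$J{\left(u \right)} = \frac{1181}{2} - u^{2} - 909 u$ ($J{\left(u \right)} = 3 - \left(\left(u^{2} + 909 u\right) - \frac{1175}{2}\right) = 3 - \left(- \frac{1175}{2} + u^{2} + 909 u\right) = \frac{1181}{2} - u^{2} - 909 u$)
$K{\left(-1664 \right)} + J{\left(\left(-21 - 19\right) k{\left(-5,2 \right)} \right)} = -1664 - \left(- \frac{1181}{2} + \left(\left(-21 - 19\right) \frac{1}{4} \cdot 2\right)^{2} + 909 \left(-21 - 19\right) \frac{1}{4} \cdot 2\right) = -1664 - \left(- \frac{1181}{2} + \left(\left(-40\right) \frac{1}{2}\right)^{2} + 909 \left(-40\right) \frac{1}{2}\right) = -1664 - - \frac{36741}{2} = -1664 + \left(\frac{1181}{2} - 400 + 18180\right) = -1664 + \frac{36741}{2} = \frac{33413}{2}$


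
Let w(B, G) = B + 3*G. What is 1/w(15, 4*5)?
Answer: 1/75 ≈ 0.013333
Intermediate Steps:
1/w(15, 4*5) = 1/(15 + 3*(4*5)) = 1/(15 + 3*20) = 1/(15 + 60) = 1/75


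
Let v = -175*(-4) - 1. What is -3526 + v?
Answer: -2827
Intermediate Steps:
v = 699 (v = -25*(-28) - 1 = 700 - 1 = 699)
-3526 + v = -3526 + 699 = -2827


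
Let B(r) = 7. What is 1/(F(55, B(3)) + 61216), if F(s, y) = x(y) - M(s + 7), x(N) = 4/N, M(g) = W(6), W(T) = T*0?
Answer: 7/428516 ≈ 1.6335e-5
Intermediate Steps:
W(T) = 0
M(g) = 0
F(s, y) = 4/y (F(s, y) = 4/y - 1*0 = 4/y + 0 = 4/y)
1/(F(55, B(3)) + 61216) = 1/(4/7 + 61216) = 1/(428516/7) = 7/428516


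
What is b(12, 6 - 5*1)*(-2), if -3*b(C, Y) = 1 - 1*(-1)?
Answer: 4/3 ≈ 1.3333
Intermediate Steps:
b(C, Y) = -⅔ (b(C, Y) = -(1 - 1*(-1))/3 = -(1 + 1)/3 = -⅓*2 = -⅔)
b(12, 6 - 5*1)*(-2) = -⅔*(-2) = 4/3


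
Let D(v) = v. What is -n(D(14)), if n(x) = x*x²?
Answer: -2744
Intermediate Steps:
n(x) = x³
-n(D(14)) = -1*14³ = -1*2744 = -2744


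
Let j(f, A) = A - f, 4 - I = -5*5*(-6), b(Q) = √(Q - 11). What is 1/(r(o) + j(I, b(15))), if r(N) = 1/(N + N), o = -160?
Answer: 320/47359 ≈ 0.0067569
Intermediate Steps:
b(Q) = √(-11 + Q)
I = -146 (I = 4 - (-5*5)*(-6) = 4 - (-25)*(-6) = 4 - 1*150 = 4 - 150 = -146)
r(N) = 1/(2*N)
1/(r(o) + j(I, b(15))) = 1/((½)/(-160) + (√(-11 + 15) - 1*(-146))) = 1/((½)*(-1/160) + (√4 + 146)) = 1/(-1/320 + (2 + 146)) = 1/(-1/320 + 148) = 1/(47359/320) = 320/47359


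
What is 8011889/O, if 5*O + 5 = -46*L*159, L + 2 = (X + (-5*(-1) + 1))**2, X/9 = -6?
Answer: -40059445/16836833 ≈ -2.3793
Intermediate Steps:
X = -54 (X = 9*(-6) = -54)
L = 2302 (L = -2 + (-54 + (-5*(-1) + 1))**2 = -2 + (-54 + (5 + 1))**2 = -2 + (-54 + 6)**2 = -2 + (-48)**2 = -2 + 2304 = 2302)
O = -16836833/5 (O = -1 + (-46*2302*159)/5 = -1 + (-105892*159)/5 = -1 + (1/5)*(-16836828) = -1 - 16836828/5 = -16836833/5 ≈ -3.3674e+6)
8011889/O = 8011889/(-16836833/5) = 8011889*(-5/16836833) = -40059445/16836833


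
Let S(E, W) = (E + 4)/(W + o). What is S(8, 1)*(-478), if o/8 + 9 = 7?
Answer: 1912/5 ≈ 382.40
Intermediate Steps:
o = -16 (o = -72 + 8*7 = -72 + 56 = -16)
S(E, W) = (4 + E)/(-16 + W) (S(E, W) = (E + 4)/(W - 16) = (4 + E)/(-16 + W))
S(8, 1)*(-478) = ((4 + 8)/(-16 + 1))*(-478) = (12/(-15))*(-478) = -1/15*12*(-478) = -4/5*(-478) = 1912/5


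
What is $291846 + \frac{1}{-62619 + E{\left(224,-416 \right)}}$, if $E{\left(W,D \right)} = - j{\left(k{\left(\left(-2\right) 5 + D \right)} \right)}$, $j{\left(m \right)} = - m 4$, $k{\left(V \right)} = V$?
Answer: $\frac{18772410257}{64323} \approx 2.9185 \cdot 10^{5}$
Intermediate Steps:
$j{\left(m \right)} = - 4 m$
$E{\left(W,D \right)} = -40 + 4 D$ ($E{\left(W,D \right)} = - \left(-4\right) \left(\left(-2\right) 5 + D\right) = - \left(-4\right) \left(-10 + D\right) = - (40 - 4 D) = -40 + 4 D$)
$291846 + \frac{1}{-62619 + E{\left(224,-416 \right)}} = 291846 + \frac{1}{-62619 + \left(-40 + 4 \left(-416\right)\right)} = 291846 + \frac{1}{-62619 - 1704} = 291846 + \frac{1}{-64323} = 291846 - \frac{1}{64323} = \frac{18772410257}{64323}$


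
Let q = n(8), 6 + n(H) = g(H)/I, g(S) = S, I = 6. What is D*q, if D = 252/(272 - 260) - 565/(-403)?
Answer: -126392/1209 ≈ -104.54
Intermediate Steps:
n(H) = -6 + H/6
q = -14/3 (q = -6 + (1/6)*8 = -6 + 4/3 = -14/3 ≈ -4.6667)
D = 9028/403 (D = 252/12 - 565*(-1/403) = 252*(1/12) + 565/403 = 21 + 565/403 = 9028/403 ≈ 22.402)
D*q = (9028/403)*(-14/3) = -126392/1209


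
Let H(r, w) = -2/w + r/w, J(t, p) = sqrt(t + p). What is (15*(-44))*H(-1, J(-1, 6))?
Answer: 396*sqrt(5) ≈ 885.48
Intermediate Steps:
J(t, p) = sqrt(p + t)
(15*(-44))*H(-1, J(-1, 6)) = (15*(-44))*((-2 - 1)/(sqrt(6 - 1))) = -660*(-3)/(sqrt(5)) = -660*sqrt(5)/5*(-3) = -(-396)*sqrt(5) = 396*sqrt(5)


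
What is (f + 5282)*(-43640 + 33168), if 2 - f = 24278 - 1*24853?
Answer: -61355448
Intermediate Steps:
f = 577 (f = 2 - (24278 - 1*24853) = 2 - (24278 - 24853) = 2 - 1*(-575) = 2 + 575 = 577)
(f + 5282)*(-43640 + 33168) = (577 + 5282)*(-43640 + 33168) = 5859*(-10472) = -61355448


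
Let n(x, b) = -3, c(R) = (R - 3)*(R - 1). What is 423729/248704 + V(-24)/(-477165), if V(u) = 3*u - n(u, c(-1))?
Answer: 67401936287/39557614720 ≈ 1.7039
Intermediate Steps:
c(R) = (-1 + R)*(-3 + R) (c(R) = (-3 + R)*(-1 + R) = (-1 + R)*(-3 + R))
V(u) = 3 + 3*u (V(u) = 3*u - 1*(-3) = 3*u + 3 = 3 + 3*u)
423729/248704 + V(-24)/(-477165) = 423729/248704 + (3 + 3*(-24))/(-477165) = 423729*(1/248704) + (3 - 72)*(-1/477165) = 423729/248704 - 69*(-1/477165) = 423729/248704 + 23/159055 = 67401936287/39557614720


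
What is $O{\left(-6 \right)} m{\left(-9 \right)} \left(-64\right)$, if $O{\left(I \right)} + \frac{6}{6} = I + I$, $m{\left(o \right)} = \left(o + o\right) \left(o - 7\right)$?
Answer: $239616$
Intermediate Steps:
$m{\left(o \right)} = 2 o \left(-7 + o\right)$
$O{\left(I \right)} = -1 + 2 I$ ($O{\left(I \right)} = -1 + \left(I + I\right) = -1 + 2 I$)
$O{\left(-6 \right)} m{\left(-9 \right)} \left(-64\right) = \left(-1 + 2 \left(-6\right)\right) 2 \left(-9\right) \left(-7 - 9\right) \left(-64\right) = \left(-1 - 12\right) 2 \left(-9\right) \left(-16\right) \left(-64\right) = \left(-13\right) 288 \left(-64\right) = \left(-3744\right) \left(-64\right) = 239616$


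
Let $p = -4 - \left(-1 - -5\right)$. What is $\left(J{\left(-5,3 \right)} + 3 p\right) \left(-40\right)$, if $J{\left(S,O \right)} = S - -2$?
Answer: $1080$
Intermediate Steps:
$p = -8$ ($p = -4 - \left(-1 + 5\right) = -4 - 4 = -8$)
$J{\left(S,O \right)} = 2 + S$ ($J{\left(S,O \right)} = S + 2 = 2 + S$)
$\left(J{\left(-5,3 \right)} + 3 p\right) \left(-40\right) = \left(\left(2 - 5\right) + 3 \left(-8\right)\right) \left(-40\right) = \left(-3 - 24\right) \left(-40\right) = \left(-27\right) \left(-40\right) = 1080$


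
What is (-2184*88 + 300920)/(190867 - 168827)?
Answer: 13591/2755 ≈ 4.9332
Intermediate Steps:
(-2184*88 + 300920)/(190867 - 168827) = (-192192 + 300920)/22040 = 108728*(1/22040) = 13591/2755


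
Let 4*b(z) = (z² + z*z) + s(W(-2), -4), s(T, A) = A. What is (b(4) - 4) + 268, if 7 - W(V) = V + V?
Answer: 271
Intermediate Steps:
W(V) = 7 - 2*V (W(V) = 7 - (V + V) = 7 - 2*V)
b(z) = -1 + z²/2 (b(z) = ((z² + z*z) - 4)/4 = ((z² + z²) - 4)/4 = (2*z² - 4)/4 = (-4 + 2*z²)/4 = -1 + z²/2)
(b(4) - 4) + 268 = ((-1 + (½)*4²) - 4) + 268 = ((-1 + (½)*16) - 4) + 268 = ((-1 + 8) - 4) + 268 = (7 - 4) + 268 = 3 + 268 = 271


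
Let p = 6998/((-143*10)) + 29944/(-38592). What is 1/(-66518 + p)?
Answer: -3449160/229450780301 ≈ -1.5032e-5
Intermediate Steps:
p = -19555421/3449160 (p = 6998/(-1430) + 29944*(-1/38592) = 6998*(-1/1430) - 3743/4824 = -3499/715 - 3743/4824 = -19555421/3449160 ≈ -5.6696)
1/(-66518 + p) = 1/(-66518 - 19555421/3449160) = 1/(-229450780301/3449160) = -3449160/229450780301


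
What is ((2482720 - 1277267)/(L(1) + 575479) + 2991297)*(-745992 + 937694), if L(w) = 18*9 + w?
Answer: 165047504048616077/287821 ≈ 5.7344e+11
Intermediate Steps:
L(w) = 162 + w
((2482720 - 1277267)/(L(1) + 575479) + 2991297)*(-745992 + 937694) = ((2482720 - 1277267)/((162 + 1) + 575479) + 2991297)*(-745992 + 937694) = (1205453/(163 + 575479) + 2991297)*191702 = (1205453/575642 + 2991297)*191702 = (1721917393127/575642)*191702 = 165047504048616077/287821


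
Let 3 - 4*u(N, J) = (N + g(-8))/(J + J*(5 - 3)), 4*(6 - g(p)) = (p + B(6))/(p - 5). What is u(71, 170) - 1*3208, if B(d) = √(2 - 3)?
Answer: -28352423/8840 - I/106080 ≈ -3207.3 - 9.4268e-6*I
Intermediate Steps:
B(d) = I (B(d) = √(-1) = I)
g(p) = 6 - (I + p)/(4*(-5 + p)) (g(p) = 6 - (p + I)/(4*(p - 5)) = 6 - (I + p)/(4*(-5 + p)))
u(N, J) = ¾ - (76/13 + N + I/52)/(12*J) (u(N, J) = ¾ - (N + (-120 - I + 23*(-8))/(4*(-5 - 8)))/(4*(J + J*(5 - 3))) = ¾ - (N + (¼)*(-120 - I - 184)/(-13))/(4*(J + J*2)) = ¾ - (N + (¼)*(-1/13)*(-304 - I))/(4*(J + 2*J)) = ¾ - (N + (76/13 + I/52))/(4*(3*J)) = ¾ - (76/13 + N + I/52)*1/(3*J)/4 = ¾ - (76/13 + N + I/52)/(12*J))
u(71, 170) - 1*3208 = (1/624)*(-304 - I - 52*71 + 468*170)/170 - 1*3208 = (1/624)*(1/170)*(-304 - I - 3692 + 79560) - 3208 = (1/624)*(1/170)*(75564 - I) - 3208 = (6297/8840 - I/106080) - 3208 = -28352423/8840 - I/106080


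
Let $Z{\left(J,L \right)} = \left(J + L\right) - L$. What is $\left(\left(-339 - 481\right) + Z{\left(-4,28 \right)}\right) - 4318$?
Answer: $-5142$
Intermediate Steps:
$Z{\left(J,L \right)} = J$
$\left(\left(-339 - 481\right) + Z{\left(-4,28 \right)}\right) - 4318 = \left(\left(-339 - 481\right) - 4\right) - 4318 = \left(-820 - 4\right) - 4318 = -824 - 4318 = -5142$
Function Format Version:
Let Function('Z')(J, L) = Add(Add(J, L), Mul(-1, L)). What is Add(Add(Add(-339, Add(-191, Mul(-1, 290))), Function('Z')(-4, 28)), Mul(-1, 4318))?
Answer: -5142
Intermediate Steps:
Function('Z')(J, L) = J
Add(Add(Add(-339, Add(-191, Mul(-1, 290))), Function('Z')(-4, 28)), Mul(-1, 4318)) = Add(Add(Add(-339, Add(-191, Mul(-1, 290))), -4), Mul(-1, 4318)) = Add(Add(Add(-339, Add(-191, -290)), -4), -4318) = Add(Add(Add(-339, -481), -4), -4318) = Add(Add(-820, -4), -4318) = Add(-824, -4318) = -5142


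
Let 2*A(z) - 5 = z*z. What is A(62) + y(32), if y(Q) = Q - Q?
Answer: 3849/2 ≈ 1924.5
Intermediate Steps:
A(z) = 5/2 + z**2/2 (A(z) = 5/2 + (z*z)/2 = 5/2 + z**2/2)
y(Q) = 0
A(62) + y(32) = (5/2 + (1/2)*62**2) + 0 = (5/2 + (1/2)*3844) + 0 = (5/2 + 1922) + 0 = 3849/2 + 0 = 3849/2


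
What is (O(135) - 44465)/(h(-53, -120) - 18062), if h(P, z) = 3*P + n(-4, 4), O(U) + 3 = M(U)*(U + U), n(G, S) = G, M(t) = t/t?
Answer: 44198/18225 ≈ 2.4251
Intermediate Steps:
M(t) = 1
O(U) = -3 + 2*U (O(U) = -3 + 1*(U + U) = -3 + 1*(2*U) = -3 + 2*U)
h(P, z) = -4 + 3*P (h(P, z) = 3*P - 4 = -4 + 3*P)
(O(135) - 44465)/(h(-53, -120) - 18062) = ((-3 + 2*135) - 44465)/((-4 + 3*(-53)) - 18062) = ((-3 + 270) - 44465)/((-4 - 159) - 18062) = (267 - 44465)/(-163 - 18062) = -44198/(-18225) = -44198*(-1/18225) = 44198/18225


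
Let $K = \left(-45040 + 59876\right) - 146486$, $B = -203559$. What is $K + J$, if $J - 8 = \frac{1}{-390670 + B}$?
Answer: $- \frac{78225494019}{594229} \approx -1.3164 \cdot 10^{5}$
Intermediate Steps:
$K = -131650$ ($K = 14836 - 146486 = -131650$)
$J = \frac{4753831}{594229}$ ($J = 8 + \frac{1}{-390670 - 203559} = 8 + \frac{1}{-594229} = 8 - \frac{1}{594229} = \frac{4753831}{594229} \approx 8.0$)
$K + J = -131650 + \frac{4753831}{594229} = - \frac{78225494019}{594229}$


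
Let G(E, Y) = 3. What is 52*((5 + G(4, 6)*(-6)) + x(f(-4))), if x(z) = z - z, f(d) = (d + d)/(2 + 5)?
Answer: -676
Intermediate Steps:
f(d) = 2*d/7 (f(d) = (2*d)/7 = (2*d)*(1/7) = 2*d/7)
x(z) = 0
52*((5 + G(4, 6)*(-6)) + x(f(-4))) = 52*((5 + 3*(-6)) + 0) = 52*((5 - 18) + 0) = 52*(-13 + 0) = 52*(-13) = -676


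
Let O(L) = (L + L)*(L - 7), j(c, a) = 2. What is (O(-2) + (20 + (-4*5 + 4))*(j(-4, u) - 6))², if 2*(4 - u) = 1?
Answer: 400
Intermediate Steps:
u = 7/2 (u = 4 - ½*1 = 4 - ½ = 7/2 ≈ 3.5000)
O(L) = 2*L*(-7 + L) (O(L) = (2*L)*(-7 + L) = 2*L*(-7 + L))
(O(-2) + (20 + (-4*5 + 4))*(j(-4, u) - 6))² = (2*(-2)*(-7 - 2) + (20 + (-4*5 + 4))*(2 - 6))² = (2*(-2)*(-9) + (20 + (-20 + 4))*(-4))² = (36 + (20 - 16)*(-4))² = (36 + 4*(-4))² = (36 - 16)² = 20² = 400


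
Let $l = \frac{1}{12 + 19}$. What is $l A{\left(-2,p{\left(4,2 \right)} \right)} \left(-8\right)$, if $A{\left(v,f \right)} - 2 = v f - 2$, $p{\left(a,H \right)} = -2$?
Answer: $- \frac{32}{31} \approx -1.0323$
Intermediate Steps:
$A{\left(v,f \right)} = f v$ ($A{\left(v,f \right)} = 2 + \left(v f - 2\right) = 2 + \left(f v - 2\right) = 2 + \left(-2 + f v\right) = f v$)
$l = \frac{1}{31} \approx 0.032258$
$l A{\left(-2,p{\left(4,2 \right)} \right)} \left(-8\right) = \frac{\left(-2\right) \left(-2\right)}{31} \left(-8\right) = \frac{1}{31} \cdot 4 \left(-8\right) = \frac{4}{31} \left(-8\right) = - \frac{32}{31}$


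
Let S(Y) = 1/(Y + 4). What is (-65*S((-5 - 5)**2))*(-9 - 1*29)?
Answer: 95/4 ≈ 23.750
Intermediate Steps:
S(Y) = 1/(4 + Y)
(-65*S((-5 - 5)**2))*(-9 - 1*29) = (-65/(4 + (-5 - 5)**2))*(-9 - 1*29) = (-65/(4 + (-10)**2))*(-9 - 29) = -65/(4 + 100)*(-38) = -65/104*(-38) = -65*1/104*(-38) = -5/8*(-38) = 95/4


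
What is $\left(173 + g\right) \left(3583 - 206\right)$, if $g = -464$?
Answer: $-982707$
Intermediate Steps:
$\left(173 + g\right) \left(3583 - 206\right) = \left(173 - 464\right) \left(3583 - 206\right) = \left(-291\right) 3377 = -982707$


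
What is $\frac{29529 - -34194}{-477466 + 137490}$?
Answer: $- \frac{63723}{339976} \approx -0.18743$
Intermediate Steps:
$\frac{29529 - -34194}{-477466 + 137490} = \frac{29529 + 34194}{-339976} = 63723 \left(- \frac{1}{339976}\right) = - \frac{63723}{339976}$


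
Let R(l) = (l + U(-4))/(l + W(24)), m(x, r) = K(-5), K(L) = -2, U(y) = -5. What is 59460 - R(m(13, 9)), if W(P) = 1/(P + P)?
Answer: 5648364/95 ≈ 59456.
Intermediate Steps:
m(x, r) = -2
W(P) = 1/(2*P)
R(l) = (-5 + l)/(1/48 + l) (R(l) = (l - 5)/(l + (½)/24) = (-5 + l)/(l + (½)*(1/24)) = (-5 + l)/(l + 1/48) = (-5 + l)/(1/48 + l))
59460 - R(m(13, 9)) = 59460 - 48*(-5 - 2)/(1 + 48*(-2)) = 59460 - 48*(-7)/(1 - 96) = 59460 - 48*(-7)/(-95) = 59460 - 48*(-1)*(-7)/95 = 59460 - 1*336/95 = 59460 - 336/95 = 5648364/95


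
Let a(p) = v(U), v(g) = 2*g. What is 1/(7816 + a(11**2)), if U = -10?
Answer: 1/7796 ≈ 0.00012827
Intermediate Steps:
a(p) = -20 (a(p) = 2*(-10) = -20)
1/(7816 + a(11**2)) = 1/(7816 - 20) = 1/7796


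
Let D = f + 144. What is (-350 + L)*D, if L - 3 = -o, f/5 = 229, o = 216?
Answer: -725707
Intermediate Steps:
f = 1145 (f = 5*229 = 1145)
L = -213 (L = 3 - 1*216 = 3 - 216 = -213)
D = 1289 (D = 1145 + 144 = 1289)
(-350 + L)*D = (-350 - 213)*1289 = -563*1289 = -725707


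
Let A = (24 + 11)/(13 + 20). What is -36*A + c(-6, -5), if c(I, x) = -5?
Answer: -475/11 ≈ -43.182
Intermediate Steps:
A = 35/33 ≈ 1.0606
-36*A + c(-6, -5) = -36*35/33 - 5 = -420/11 - 5 = -475/11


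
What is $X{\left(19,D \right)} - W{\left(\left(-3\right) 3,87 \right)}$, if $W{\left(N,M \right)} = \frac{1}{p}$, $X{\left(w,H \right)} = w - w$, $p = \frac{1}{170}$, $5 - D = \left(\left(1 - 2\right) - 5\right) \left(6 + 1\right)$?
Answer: $-170$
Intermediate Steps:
$D = 47$ ($D = 5 - \left(\left(1 - 2\right) - 5\right) \left(6 + 1\right) = 5 - \left(-1 - 5\right) 7 = 5 - \left(-6\right) 7 = 5 - -42 = 5 + 42 = 47$)
$p = \frac{1}{170} \approx 0.0058824$
$X{\left(w,H \right)} = 0$
$W{\left(N,M \right)} = 170$ ($W{\left(N,M \right)} = \frac{1}{\frac{1}{170}} = 170$)
$X{\left(19,D \right)} - W{\left(\left(-3\right) 3,87 \right)} = 0 - 170 = -170$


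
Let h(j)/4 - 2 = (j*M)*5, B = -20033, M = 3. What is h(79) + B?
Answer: -15285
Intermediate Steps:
h(j) = 8 + 60*j (h(j) = 8 + 4*((j*3)*5) = 8 + 4*((3*j)*5) = 8 + 4*(15*j) = 8 + 60*j)
h(79) + B = (8 + 60*79) - 20033 = (8 + 4740) - 20033 = 4748 - 20033 = -15285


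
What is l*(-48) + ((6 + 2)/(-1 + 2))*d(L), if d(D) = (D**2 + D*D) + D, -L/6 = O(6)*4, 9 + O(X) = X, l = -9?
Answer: 83952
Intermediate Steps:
O(X) = -9 + X
L = 72 (L = -6*(-9 + 6)*4 = -(-18)*4 = -6*(-12) = 72)
d(D) = D + 2*D**2 (d(D) = (D**2 + D**2) + D = 2*D**2 + D = D + 2*D**2)
l*(-48) + ((6 + 2)/(-1 + 2))*d(L) = -9*(-48) + ((6 + 2)/(-1 + 2))*(72*(1 + 2*72)) = 432 + (8/1)*(72*(1 + 144)) = 432 + (8*1)*(72*145) = 432 + 8*10440 = 432 + 83520 = 83952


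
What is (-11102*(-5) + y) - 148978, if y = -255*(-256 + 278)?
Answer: -99078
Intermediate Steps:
y = -5610 (y = -255*22 = -5610)
(-11102*(-5) + y) - 148978 = (-11102*(-5) - 5610) - 148978 = (55510 - 5610) - 148978 = 49900 - 148978 = -99078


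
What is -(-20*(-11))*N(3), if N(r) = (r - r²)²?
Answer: -7920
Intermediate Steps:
-(-20*(-11))*N(3) = -(-20*(-11))*3²*(-1 + 3)² = -220*9*2² = -220*9*4 = -220*36 = -1*7920 = -7920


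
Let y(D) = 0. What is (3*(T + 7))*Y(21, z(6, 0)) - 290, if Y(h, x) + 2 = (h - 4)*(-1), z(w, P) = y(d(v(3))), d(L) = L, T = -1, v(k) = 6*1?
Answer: -632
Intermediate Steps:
v(k) = 6
z(w, P) = 0
Y(h, x) = 2 - h (Y(h, x) = -2 + (h - 4)*(-1) = -2 + (-4 + h)*(-1) = -2 + (4 - h) = 2 - h)
(3*(T + 7))*Y(21, z(6, 0)) - 290 = (3*(-1 + 7))*(2 - 1*21) - 290 = (3*6)*(2 - 21) - 290 = 18*(-19) - 290 = -342 - 290 = -632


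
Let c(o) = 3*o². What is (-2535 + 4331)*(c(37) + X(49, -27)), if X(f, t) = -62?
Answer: 7264820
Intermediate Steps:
(-2535 + 4331)*(c(37) + X(49, -27)) = (-2535 + 4331)*(3*37² - 62) = 1796*(3*1369 - 62) = 1796*(4107 - 62) = 1796*4045 = 7264820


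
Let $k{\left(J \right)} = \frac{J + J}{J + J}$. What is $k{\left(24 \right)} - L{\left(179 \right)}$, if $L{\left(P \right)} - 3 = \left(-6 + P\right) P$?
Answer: $-30969$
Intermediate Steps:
$k{\left(J \right)} = 1$ ($k{\left(J \right)} = \frac{2 J}{2 J} = 2 J \frac{1}{2 J} = 1$)
$L{\left(P \right)} = 3 + P \left(-6 + P\right)$ ($L{\left(P \right)} = 3 + \left(-6 + P\right) P = 3 + P \left(-6 + P\right)$)
$k{\left(24 \right)} - L{\left(179 \right)} = 1 - \left(3 + 179^{2} - 1074\right) = 1 - \left(3 + 32041 - 1074\right) = 1 - 30970 = -30969$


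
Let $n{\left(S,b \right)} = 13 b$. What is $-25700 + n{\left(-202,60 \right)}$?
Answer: $-24920$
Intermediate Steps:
$-25700 + n{\left(-202,60 \right)} = -25700 + 13 \cdot 60 = -25700 + 780 = -24920$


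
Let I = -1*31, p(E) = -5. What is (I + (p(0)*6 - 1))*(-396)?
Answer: 24552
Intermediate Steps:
I = -31
(I + (p(0)*6 - 1))*(-396) = (-31 + (-5*6 - 1))*(-396) = (-31 + (-30 - 1))*(-396) = (-31 - 31)*(-396) = -62*(-396) = 24552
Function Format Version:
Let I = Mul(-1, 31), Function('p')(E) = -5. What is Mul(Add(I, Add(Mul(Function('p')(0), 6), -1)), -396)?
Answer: 24552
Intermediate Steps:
I = -31
Mul(Add(I, Add(Mul(Function('p')(0), 6), -1)), -396) = Mul(Add(-31, Add(Mul(-5, 6), -1)), -396) = Mul(Add(-31, Add(-30, -1)), -396) = Mul(Add(-31, -31), -396) = Mul(-62, -396) = 24552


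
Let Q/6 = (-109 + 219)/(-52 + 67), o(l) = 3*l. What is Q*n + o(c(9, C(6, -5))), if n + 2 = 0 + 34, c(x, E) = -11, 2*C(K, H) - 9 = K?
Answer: 1375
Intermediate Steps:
C(K, H) = 9/2 + K/2
n = 32 (n = -2 + (0 + 34) = -2 + 34 = 32)
Q = 44 (Q = 6*((-109 + 219)/(-52 + 67)) = 6*(110/15) = 6*(110*(1/15)) = 6*(22/3) = 44)
Q*n + o(c(9, C(6, -5))) = 44*32 + 3*(-11) = 1408 - 33 = 1375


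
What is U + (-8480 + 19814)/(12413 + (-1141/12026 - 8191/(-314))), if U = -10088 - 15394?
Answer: -21373023333957/838779829 ≈ -25481.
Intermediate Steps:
U = -25482
U + (-8480 + 19814)/(12413 + (-1141/12026 - 8191/(-314))) = -25482 + (-8480 + 19814)/(12413 + (-1141/12026 - 8191/(-314))) = -25482 + 11334/(12413 + (-1141*1/12026 - 8191*(-1/314))) = -25482 + 11334/(12413 + (-163/1718 + 8191/314)) = -25482 + 11334/(12413 + 3505239/134863) = -25482 + 11334/(1677559658/134863) = -25482 + 11334*(134863/1677559658) = -25482 + 764268621/838779829 = -21373023333957/838779829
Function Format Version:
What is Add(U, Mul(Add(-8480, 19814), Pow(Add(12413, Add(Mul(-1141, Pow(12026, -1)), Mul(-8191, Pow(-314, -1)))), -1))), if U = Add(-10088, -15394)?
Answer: Rational(-21373023333957, 838779829) ≈ -25481.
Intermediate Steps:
U = -25482
Add(U, Mul(Add(-8480, 19814), Pow(Add(12413, Add(Mul(-1141, Pow(12026, -1)), Mul(-8191, Pow(-314, -1)))), -1))) = Add(-25482, Mul(Add(-8480, 19814), Pow(Add(12413, Add(Mul(-1141, Pow(12026, -1)), Mul(-8191, Pow(-314, -1)))), -1))) = Add(-25482, Mul(11334, Pow(Add(12413, Add(Mul(-1141, Rational(1, 12026)), Mul(-8191, Rational(-1, 314)))), -1))) = Add(-25482, Mul(11334, Pow(Add(12413, Add(Rational(-163, 1718), Rational(8191, 314))), -1))) = Add(-25482, Mul(11334, Pow(Add(12413, Rational(3505239, 134863)), -1))) = Add(-25482, Mul(11334, Pow(Rational(1677559658, 134863), -1))) = Add(-25482, Mul(11334, Rational(134863, 1677559658))) = Add(-25482, Rational(764268621, 838779829)) = Rational(-21373023333957, 838779829)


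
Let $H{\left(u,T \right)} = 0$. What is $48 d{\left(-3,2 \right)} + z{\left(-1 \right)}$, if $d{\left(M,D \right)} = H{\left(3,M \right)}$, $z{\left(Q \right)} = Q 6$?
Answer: $-6$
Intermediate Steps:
$z{\left(Q \right)} = 6 Q$
$d{\left(M,D \right)} = 0$
$48 d{\left(-3,2 \right)} + z{\left(-1 \right)} = 48 \cdot 0 + 6 \left(-1\right) = 0 - 6 = -6$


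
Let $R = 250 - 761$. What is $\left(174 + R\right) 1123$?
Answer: $-378451$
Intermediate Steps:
$R = -511$ ($R = 250 - 761 = -511$)
$\left(174 + R\right) 1123 = \left(174 - 511\right) 1123 = \left(-337\right) 1123 = -378451$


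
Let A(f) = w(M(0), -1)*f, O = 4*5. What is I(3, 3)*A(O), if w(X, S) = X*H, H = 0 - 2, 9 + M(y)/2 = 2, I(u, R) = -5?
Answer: -2800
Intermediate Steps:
O = 20
M(y) = -14 (M(y) = -18 + 2*2 = -18 + 4 = -14)
H = -2
w(X, S) = -2*X (w(X, S) = X*(-2) = -2*X)
A(f) = 28*f (A(f) = (-2*(-14))*f = 28*f)
I(3, 3)*A(O) = -140*20 = -5*560 = -2800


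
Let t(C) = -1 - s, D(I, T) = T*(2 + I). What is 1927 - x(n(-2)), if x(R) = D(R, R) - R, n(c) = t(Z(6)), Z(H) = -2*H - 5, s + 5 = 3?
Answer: 1925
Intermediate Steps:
s = -2 (s = -5 + 3 = -2)
Z(H) = -5 - 2*H
t(C) = 1 (t(C) = -1 - 1*(-2) = -1 + 2 = 1)
n(c) = 1
x(R) = -R + R*(2 + R) (x(R) = R*(2 + R) - R = -R + R*(2 + R))
1927 - x(n(-2)) = 1927 - (1 + 1) = 1927 - 2 = 1925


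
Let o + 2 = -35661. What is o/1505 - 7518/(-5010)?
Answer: -5578568/251335 ≈ -22.196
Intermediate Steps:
o = -35663 (o = -2 - 35661 = -35663)
o/1505 - 7518/(-5010) = -35663/1505 - 7518/(-5010) = -35663*1/1505 - 7518*(-1/5010) = -35663/1505 + 1253/835 = -5578568/251335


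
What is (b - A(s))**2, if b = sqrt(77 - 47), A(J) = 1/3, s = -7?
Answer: 271/9 - 2*sqrt(30)/3 ≈ 26.460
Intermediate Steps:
A(J) = 1/3
b = sqrt(30) ≈ 5.4772
(b - A(s))**2 = (sqrt(30) - 1*1/3)**2 = (sqrt(30) - 1/3)**2 = (-1/3 + sqrt(30))**2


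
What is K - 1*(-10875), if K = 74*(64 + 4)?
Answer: 15907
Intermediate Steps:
K = 5032 (K = 74*68 = 5032)
K - 1*(-10875) = 5032 - 1*(-10875) = 5032 + 10875 = 15907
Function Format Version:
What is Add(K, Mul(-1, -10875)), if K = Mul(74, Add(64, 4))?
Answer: 15907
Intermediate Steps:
K = 5032 (K = Mul(74, 68) = 5032)
Add(K, Mul(-1, -10875)) = Add(5032, Mul(-1, -10875)) = Add(5032, 10875) = 15907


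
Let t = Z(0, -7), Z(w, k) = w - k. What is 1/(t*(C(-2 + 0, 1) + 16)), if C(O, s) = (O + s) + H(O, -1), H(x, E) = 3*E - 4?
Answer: 1/56 ≈ 0.017857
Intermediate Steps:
H(x, E) = -4 + 3*E
t = 7 (t = 0 - 1*(-7) = 0 + 7 = 7)
C(O, s) = -7 + O + s (C(O, s) = (O + s) + (-4 + 3*(-1)) = (O + s) + (-4 - 3) = (O + s) - 7 = -7 + O + s)
1/(t*(C(-2 + 0, 1) + 16)) = 1/(7*((-7 + (-2 + 0) + 1) + 16)) = 1/(7*((-7 - 2 + 1) + 16)) = 1/(7*(-8 + 16)) = 1/(7*8) = 1/56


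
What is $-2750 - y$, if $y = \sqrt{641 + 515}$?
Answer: $-2784$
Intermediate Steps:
$y = 34$ ($y = \sqrt{1156} = 34$)
$-2750 - y = -2750 - 34 = -2784$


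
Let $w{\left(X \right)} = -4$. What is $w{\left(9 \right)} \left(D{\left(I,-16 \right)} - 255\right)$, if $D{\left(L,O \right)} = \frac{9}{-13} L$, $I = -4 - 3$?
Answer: $\frac{13008}{13} \approx 1000.6$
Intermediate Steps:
$I = -7$ ($I = -4 - 3 = -7$)
$D{\left(L,O \right)} = - \frac{9 L}{13}$ ($D{\left(L,O \right)} = 9 \left(- \frac{1}{13}\right) L = - \frac{9 L}{13}$)
$w{\left(9 \right)} \left(D{\left(I,-16 \right)} - 255\right) = - 4 \left(\left(- \frac{9}{13}\right) \left(-7\right) - 255\right) = - 4 \left(\frac{63}{13} - 255\right) = \left(-4\right) \left(- \frac{3252}{13}\right) = \frac{13008}{13}$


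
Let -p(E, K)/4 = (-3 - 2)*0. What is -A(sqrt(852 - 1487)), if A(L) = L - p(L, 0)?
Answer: -I*sqrt(635) ≈ -25.199*I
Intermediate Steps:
p(E, K) = 0 (p(E, K) = -4*(-3 - 2)*0 = -(-20)*0 = -4*0 = 0)
A(L) = L (A(L) = L - 1*0 = L + 0 = L)
-A(sqrt(852 - 1487)) = -sqrt(852 - 1487) = -sqrt(-635) = -I*sqrt(635)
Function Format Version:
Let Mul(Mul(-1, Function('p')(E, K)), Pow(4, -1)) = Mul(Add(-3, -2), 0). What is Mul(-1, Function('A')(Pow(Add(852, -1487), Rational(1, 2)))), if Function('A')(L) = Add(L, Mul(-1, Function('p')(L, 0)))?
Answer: Mul(-1, I, Pow(635, Rational(1, 2))) ≈ Mul(-25.199, I)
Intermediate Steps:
Function('p')(E, K) = 0 (Function('p')(E, K) = Mul(-4, Mul(Add(-3, -2), 0)) = Mul(-4, Mul(-5, 0)) = Mul(-4, 0) = 0)
Function('A')(L) = L (Function('A')(L) = Add(L, Mul(-1, 0)) = Add(L, 0) = L)
Mul(-1, Function('A')(Pow(Add(852, -1487), Rational(1, 2)))) = Mul(-1, Pow(Add(852, -1487), Rational(1, 2))) = Mul(-1, Pow(-635, Rational(1, 2))) = Mul(-1, Mul(I, Pow(635, Rational(1, 2)))) = Mul(-1, I, Pow(635, Rational(1, 2)))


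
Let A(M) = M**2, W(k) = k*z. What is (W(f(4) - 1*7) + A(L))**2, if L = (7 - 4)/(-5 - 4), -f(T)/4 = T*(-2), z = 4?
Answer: 811801/81 ≈ 10022.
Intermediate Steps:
f(T) = 8*T (f(T) = -4*T*(-2) = -(-8)*T = 8*T)
L = -1/3 (L = 3/(-9) = 3*(-1/9) = -1/3 ≈ -0.33333)
W(k) = 4*k (W(k) = k*4 = 4*k)
(W(f(4) - 1*7) + A(L))**2 = (4*(8*4 - 1*7) + (-1/3)**2)**2 = (4*(32 - 7) + 1/9)**2 = (4*25 + 1/9)**2 = (100 + 1/9)**2 = (901/9)**2 = 811801/81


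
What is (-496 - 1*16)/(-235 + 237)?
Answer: -256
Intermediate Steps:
(-496 - 1*16)/(-235 + 237) = (-496 - 16)/2 = -512*1/2 = -256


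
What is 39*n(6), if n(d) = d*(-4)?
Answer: -936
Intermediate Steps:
n(d) = -4*d
39*n(6) = 39*(-4*6) = 39*(-24) = -936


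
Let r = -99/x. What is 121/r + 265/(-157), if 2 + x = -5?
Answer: 9704/1413 ≈ 6.8677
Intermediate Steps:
x = -7 (x = -2 - 5 = -7)
r = 99/7 (r = -99/(-7) = -99*(-⅐) = 99/7 ≈ 14.143)
121/r + 265/(-157) = 121/(99/7) + 265/(-157) = 121*(7/99) + 265*(-1/157) = 77/9 - 265/157 = 9704/1413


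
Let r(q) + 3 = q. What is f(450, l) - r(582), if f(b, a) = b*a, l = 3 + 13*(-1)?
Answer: -5079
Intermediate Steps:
r(q) = -3 + q
l = -10 (l = 3 - 13 = -10)
f(b, a) = a*b
f(450, l) - r(582) = -10*450 - (-3 + 582) = -4500 - 1*579 = -4500 - 579 = -5079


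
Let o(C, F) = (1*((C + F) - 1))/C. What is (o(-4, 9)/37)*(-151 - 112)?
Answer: 263/37 ≈ 7.1081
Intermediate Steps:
o(C, F) = (-1 + C + F)/C (o(C, F) = (1*(-1 + C + F))/C = (-1 + C + F)/C)
(o(-4, 9)/37)*(-151 - 112) = (((-1 - 4 + 9)/(-4))/37)*(-151 - 112) = (-¼*4*(1/37))*(-263) = -1*1/37*(-263) = -1/37*(-263) = 263/37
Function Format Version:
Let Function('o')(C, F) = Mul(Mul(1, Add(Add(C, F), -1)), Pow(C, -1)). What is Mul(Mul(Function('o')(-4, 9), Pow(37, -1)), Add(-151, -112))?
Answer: Rational(263, 37) ≈ 7.1081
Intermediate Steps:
Function('o')(C, F) = Mul(Pow(C, -1), Add(-1, C, F)) (Function('o')(C, F) = Mul(Mul(1, Add(-1, C, F)), Pow(C, -1)) = Mul(Add(-1, C, F), Pow(C, -1)) = Mul(Pow(C, -1), Add(-1, C, F)))
Mul(Mul(Function('o')(-4, 9), Pow(37, -1)), Add(-151, -112)) = Mul(Mul(Mul(Pow(-4, -1), Add(-1, -4, 9)), Pow(37, -1)), Add(-151, -112)) = Mul(Mul(Mul(Rational(-1, 4), 4), Rational(1, 37)), -263) = Mul(Mul(-1, Rational(1, 37)), -263) = Mul(Rational(-1, 37), -263) = Rational(263, 37)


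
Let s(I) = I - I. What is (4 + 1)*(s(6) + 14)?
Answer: 70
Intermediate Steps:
s(I) = 0
(4 + 1)*(s(6) + 14) = (4 + 1)*(0 + 14) = 5*14 = 70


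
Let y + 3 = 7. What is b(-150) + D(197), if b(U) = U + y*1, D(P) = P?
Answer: 51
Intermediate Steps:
y = 4 (y = -3 + 7 = 4)
b(U) = 4 + U (b(U) = U + 4*1 = U + 4 = 4 + U)
b(-150) + D(197) = (4 - 150) + 197 = -146 + 197 = 51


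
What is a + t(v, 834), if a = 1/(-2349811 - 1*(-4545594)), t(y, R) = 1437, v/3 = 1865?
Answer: 3155340172/2195783 ≈ 1437.0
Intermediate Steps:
v = 5595 (v = 3*1865 = 5595)
a = 1/2195783 (a = 1/(-2349811 + 4545594) = 1/2195783 ≈ 4.5542e-7)
a + t(v, 834) = 1/2195783 + 1437 = 3155340172/2195783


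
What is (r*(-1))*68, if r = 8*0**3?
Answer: 0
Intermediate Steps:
r = 0 (r = 8*0 = 0)
(r*(-1))*68 = (0*(-1))*68 = 0*68 = 0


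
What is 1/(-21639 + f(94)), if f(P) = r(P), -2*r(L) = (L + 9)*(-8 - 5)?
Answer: -2/41939 ≈ -4.7688e-5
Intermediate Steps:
r(L) = 117/2 + 13*L/2 (r(L) = -(L + 9)*(-8 - 5)/2 = -(9 + L)*(-13)/2 = -(-117 - 13*L)/2 = 117/2 + 13*L/2)
f(P) = 117/2 + 13*P/2
1/(-21639 + f(94)) = 1/(-21639 + (117/2 + (13/2)*94)) = 1/(-21639 + (117/2 + 611)) = 1/(-21639 + 1339/2) = 1/(-41939/2) = -2/41939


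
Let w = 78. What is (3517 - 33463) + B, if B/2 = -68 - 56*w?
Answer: -38818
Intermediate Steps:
B = -8872 (B = 2*(-68 - 56*78) = 2*(-68 - 4368) = 2*(-4436) = -8872)
(3517 - 33463) + B = (3517 - 33463) - 8872 = -29946 - 8872 = -38818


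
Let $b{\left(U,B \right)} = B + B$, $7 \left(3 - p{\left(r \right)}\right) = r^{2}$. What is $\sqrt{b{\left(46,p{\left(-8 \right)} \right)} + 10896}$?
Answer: $\frac{\sqrt{533302}}{7} \approx 104.33$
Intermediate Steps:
$p{\left(r \right)} = 3 - \frac{r^{2}}{7}$
$b{\left(U,B \right)} = 2 B$
$\sqrt{b{\left(46,p{\left(-8 \right)} \right)} + 10896} = \sqrt{2 \left(3 - \frac{\left(-8\right)^{2}}{7}\right) + 10896} = \sqrt{2 \left(3 - \frac{64}{7}\right) + 10896} = \sqrt{2 \left(- \frac{43}{7}\right) + 10896} = \sqrt{- \frac{86}{7} + 10896} = \sqrt{\frac{76186}{7}} = \frac{\sqrt{533302}}{7}$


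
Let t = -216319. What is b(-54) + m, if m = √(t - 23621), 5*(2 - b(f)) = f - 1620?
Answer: 1684/5 + 6*I*√6665 ≈ 336.8 + 489.84*I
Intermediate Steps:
b(f) = 326 - f/5 (b(f) = 2 - (f - 1620)/5 = 2 - (-1620 + f)/5 = 2 + (324 - f/5) = 326 - f/5)
m = 6*I*√6665 (m = √(-216319 - 23621) = √(-239940) = 6*I*√6665 ≈ 489.84*I)
b(-54) + m = (326 - ⅕*(-54)) + 6*I*√6665 = (326 + 54/5) + 6*I*√6665 = 1684/5 + 6*I*√6665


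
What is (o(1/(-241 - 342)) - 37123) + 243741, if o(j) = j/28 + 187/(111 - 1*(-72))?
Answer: 617231350861/2987292 ≈ 2.0662e+5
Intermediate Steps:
o(j) = 187/183 + j/28 (o(j) = j*(1/28) + 187/(111 + 72) = j/28 + 187/183 = 187/183 + j/28)
(o(1/(-241 - 342)) - 37123) + 243741 = ((187/183 + 1/(28*(-241 - 342))) - 37123) + 243741 = ((187/183 + (1/28)/(-583)) - 37123) + 243741 = ((187/183 + (1/28)*(-1/583)) - 37123) + 243741 = ((187/183 - 1/16324) - 37123) + 243741 = (3052405/2987292 - 37123) + 243741 = -110894188511/2987292 + 243741 = 617231350861/2987292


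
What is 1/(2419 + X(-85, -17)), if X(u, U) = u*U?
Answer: 1/3864 ≈ 0.00025880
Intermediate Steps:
X(u, U) = U*u
1/(2419 + X(-85, -17)) = 1/(2419 - 17*(-85)) = 1/(2419 + 1445) = 1/3864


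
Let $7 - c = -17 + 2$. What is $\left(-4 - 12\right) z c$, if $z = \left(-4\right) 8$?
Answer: $11264$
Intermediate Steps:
$c = 22$ ($c = 7 - \left(-17 + 2\right) = 7 - -15 = 7 + 15 = 22$)
$z = -32$
$\left(-4 - 12\right) z c = \left(-4 - 12\right) \left(-32\right) 22 = \left(-16\right) \left(-32\right) 22 = 512 \cdot 22 = 11264$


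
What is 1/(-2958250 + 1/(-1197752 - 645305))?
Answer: -1843057/5452223370251 ≈ -3.3804e-7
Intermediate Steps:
1/(-2958250 + 1/(-1197752 - 645305)) = 1/(-2958250 + 1/(-1843057)) = 1/(-2958250 - 1/1843057) = 1/(-5452223370251/1843057) = -1843057/5452223370251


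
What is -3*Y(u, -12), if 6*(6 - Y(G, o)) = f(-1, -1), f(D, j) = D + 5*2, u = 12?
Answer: -27/2 ≈ -13.500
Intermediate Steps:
f(D, j) = 10 + D (f(D, j) = D + 10 = 10 + D)
Y(G, o) = 9/2 (Y(G, o) = 6 - (10 - 1)/6 = 6 - 1/6*9 = 6 - 3/2 = 9/2)
-3*Y(u, -12) = -3*9/2 = -27/2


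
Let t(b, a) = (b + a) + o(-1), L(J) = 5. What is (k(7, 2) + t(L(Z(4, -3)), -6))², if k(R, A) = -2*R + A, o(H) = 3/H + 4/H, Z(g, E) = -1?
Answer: 400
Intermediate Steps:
o(H) = 7/H
k(R, A) = A - 2*R
t(b, a) = -7 + a + b (t(b, a) = (b + a) + 7/(-1) = (a + b) + 7*(-1) = (a + b) - 7 = -7 + a + b)
(k(7, 2) + t(L(Z(4, -3)), -6))² = ((2 - 2*7) + (-7 - 6 + 5))² = ((2 - 14) - 8)² = (-12 - 8)² = (-20)² = 400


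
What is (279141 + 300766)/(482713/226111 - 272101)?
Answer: -131123351677/61524546498 ≈ -2.1312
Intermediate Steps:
(279141 + 300766)/(482713/226111 - 272101) = 579907/(482713*(1/226111) - 272101) = 579907/(482713/226111 - 272101) = 579907/(-61524546498/226111) = 579907*(-226111/61524546498) = -131123351677/61524546498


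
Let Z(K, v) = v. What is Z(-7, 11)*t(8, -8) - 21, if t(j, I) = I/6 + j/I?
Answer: -140/3 ≈ -46.667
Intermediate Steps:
t(j, I) = I/6 + j/I (t(j, I) = I*(1/6) + j/I = I/6 + j/I)
Z(-7, 11)*t(8, -8) - 21 = 11*((1/6)*(-8) + 8/(-8)) - 21 = 11*(-4/3 + 8*(-1/8)) - 21 = 11*(-4/3 - 1) - 21 = 11*(-7/3) - 21 = -77/3 - 21 = -140/3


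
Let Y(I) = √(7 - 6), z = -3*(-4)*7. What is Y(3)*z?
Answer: 84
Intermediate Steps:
z = 84 (z = 12*7 = 84)
Y(I) = 1 (Y(I) = √1 = 1)
Y(3)*z = 1*84 = 84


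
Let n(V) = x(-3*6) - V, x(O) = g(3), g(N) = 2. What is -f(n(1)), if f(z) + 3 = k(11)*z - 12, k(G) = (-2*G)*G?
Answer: 257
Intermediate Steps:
x(O) = 2
k(G) = -2*G²
n(V) = 2 - V
f(z) = -15 - 242*z (f(z) = -3 + ((-2*11²)*z - 12) = -3 + ((-2*121)*z - 12) = -3 + (-242*z - 12) = -3 + (-12 - 242*z) = -15 - 242*z)
-f(n(1)) = -(-15 - 242*(2 - 1*1)) = -(-15 - 242*(2 - 1)) = -(-15 - 242*1) = -(-15 - 242) = -1*(-257) = 257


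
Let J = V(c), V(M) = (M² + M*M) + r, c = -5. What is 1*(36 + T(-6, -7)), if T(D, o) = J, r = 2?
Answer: 88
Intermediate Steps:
V(M) = 2 + 2*M² (V(M) = (M² + M*M) + 2 = (M² + M²) + 2 = 2*M² + 2 = 2 + 2*M²)
J = 52 (J = 2 + 2*(-5)² = 2 + 2*25 = 2 + 50 = 52)
T(D, o) = 52
1*(36 + T(-6, -7)) = 1*(36 + 52) = 1*88 = 88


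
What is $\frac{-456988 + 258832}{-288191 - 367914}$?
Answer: $\frac{198156}{656105} \approx 0.30202$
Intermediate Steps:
$\frac{-456988 + 258832}{-288191 - 367914} = - \frac{198156}{-656105} = \left(-198156\right) \left(- \frac{1}{656105}\right) = \frac{198156}{656105}$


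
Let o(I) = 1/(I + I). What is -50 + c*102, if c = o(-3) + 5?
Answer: 443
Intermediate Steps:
o(I) = 1/(2*I)
c = 29/6 (c = (½)/(-3) + 5 = (½)*(-⅓) + 5 = -⅙ + 5 = 29/6 ≈ 4.8333)
-50 + c*102 = -50 + (29/6)*102 = -50 + 493 = 443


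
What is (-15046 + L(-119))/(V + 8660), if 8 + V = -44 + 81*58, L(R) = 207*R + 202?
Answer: -39477/13306 ≈ -2.9669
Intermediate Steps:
L(R) = 202 + 207*R
V = 4646 (V = -8 + (-44 + 81*58) = -8 + (-44 + 4698) = -8 + 4654 = 4646)
(-15046 + L(-119))/(V + 8660) = (-15046 + (202 + 207*(-119)))/(4646 + 8660) = (-15046 + (202 - 24633))/13306 = (-15046 - 24431)*(1/13306) = -39477*1/13306 = -39477/13306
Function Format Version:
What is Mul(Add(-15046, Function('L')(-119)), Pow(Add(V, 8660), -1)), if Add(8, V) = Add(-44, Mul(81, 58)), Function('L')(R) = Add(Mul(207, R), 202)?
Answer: Rational(-39477, 13306) ≈ -2.9669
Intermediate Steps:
Function('L')(R) = Add(202, Mul(207, R))
V = 4646 (V = Add(-8, Add(-44, Mul(81, 58))) = Add(-8, Add(-44, 4698)) = Add(-8, 4654) = 4646)
Mul(Add(-15046, Function('L')(-119)), Pow(Add(V, 8660), -1)) = Mul(Add(-15046, Add(202, Mul(207, -119))), Pow(Add(4646, 8660), -1)) = Mul(Add(-15046, Add(202, -24633)), Pow(13306, -1)) = Mul(Add(-15046, -24431), Rational(1, 13306)) = Mul(-39477, Rational(1, 13306)) = Rational(-39477, 13306)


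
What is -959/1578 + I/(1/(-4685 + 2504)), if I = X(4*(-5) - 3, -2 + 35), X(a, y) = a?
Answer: 79156255/1578 ≈ 50162.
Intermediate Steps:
I = -23 (I = 4*(-5) - 3 = -20 - 3 = -23)
-959/1578 + I/(1/(-4685 + 2504)) = -959/1578 - 23/(1/(-4685 + 2504)) = -959*1/1578 - 23/(1/(-2181)) = -959/1578 - 23/(-1/2181) = -959/1578 - 23*(-2181) = -959/1578 + 50163 = 79156255/1578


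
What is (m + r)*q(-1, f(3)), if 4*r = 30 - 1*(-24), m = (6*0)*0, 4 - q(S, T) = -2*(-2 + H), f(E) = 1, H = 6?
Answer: 162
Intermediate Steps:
q(S, T) = 12 (q(S, T) = 4 - (-2)*(-2 + 6) = 4 - (-2)*4 = 4 - 1*(-8) = 4 + 8 = 12)
m = 0 (m = 0*0 = 0)
r = 27/2 (r = (30 - 1*(-24))/4 = (30 + 24)/4 = (¼)*54 = 27/2 ≈ 13.500)
(m + r)*q(-1, f(3)) = (0 + 27/2)*12 = (27/2)*12 = 162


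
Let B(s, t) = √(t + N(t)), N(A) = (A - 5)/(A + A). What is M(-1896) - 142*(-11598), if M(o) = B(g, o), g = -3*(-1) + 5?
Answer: 1646916 + I*√1703492247/948 ≈ 1.6469e+6 + 43.537*I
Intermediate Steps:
N(A) = (-5 + A)/(2*A) (N(A) = (-5 + A)/((2*A)) = (-5 + A)*(1/(2*A)) = (-5 + A)/(2*A))
g = 8 (g = 3 + 5 = 8)
B(s, t) = √(t + (-5 + t)/(2*t))
M(o) = √(2 - 10/o + 4*o)/2
M(-1896) - 142*(-11598) = √(2 - 10/(-1896) + 4*(-1896))/2 - 142*(-11598) = √(2 - 10*(-1/1896) - 7584)/2 - 1*(-1646916) = √(2 + 5/948 - 7584)/2 + 1646916 = √(-7187731/948)/2 + 1646916 = (I*√1703492247/474)/2 + 1646916 = I*√1703492247/948 + 1646916 = 1646916 + I*√1703492247/948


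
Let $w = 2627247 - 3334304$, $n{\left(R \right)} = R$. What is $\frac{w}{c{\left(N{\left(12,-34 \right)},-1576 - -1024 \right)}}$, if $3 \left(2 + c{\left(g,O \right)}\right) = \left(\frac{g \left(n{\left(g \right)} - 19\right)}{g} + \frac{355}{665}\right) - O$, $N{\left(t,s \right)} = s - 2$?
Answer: $- \frac{282115743}{65374} \approx -4315.4$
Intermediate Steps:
$N{\left(t,s \right)} = -2 + s$ ($N{\left(t,s \right)} = s - 2 = -2 + s$)
$c{\left(g,O \right)} = - \frac{3254}{399} - \frac{O}{3} + \frac{g}{3}$ ($c{\left(g,O \right)} = -2 + \frac{\left(\frac{g \left(g - 19\right)}{g} + \frac{355}{665}\right) - O}{3} = -2 + \frac{\left(\frac{g \left(-19 + g\right)}{g} + 355 \cdot \frac{1}{665}\right) - O}{3} = -2 + \frac{\left(\left(-19 + g\right) + \frac{71}{133}\right) - O}{3} = -2 + \frac{\left(- \frac{2456}{133} + g\right) - O}{3} = -2 + \frac{- \frac{2456}{133} + g - O}{3} = -2 - \left(\frac{2456}{399} - \frac{g}{3} + \frac{O}{3}\right) = - \frac{3254}{399} - \frac{O}{3} + \frac{g}{3}$)
$w = -707057$ ($w = 2627247 - 3334304 = -707057$)
$\frac{w}{c{\left(N{\left(12,-34 \right)},-1576 - -1024 \right)}} = - \frac{707057}{- \frac{3254}{399} - \frac{-1576 - -1024}{3} + \frac{-2 - 34}{3}} = - \frac{707057}{- \frac{3254}{399} - \frac{-1576 + 1024}{3} + \frac{1}{3} \left(-36\right)} = - \frac{707057}{- \frac{3254}{399} - -184 - 12} = - \frac{707057}{- \frac{3254}{399} + 184 - 12} = - \frac{707057}{\frac{65374}{399}} = \left(-707057\right) \frac{399}{65374} = - \frac{282115743}{65374}$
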